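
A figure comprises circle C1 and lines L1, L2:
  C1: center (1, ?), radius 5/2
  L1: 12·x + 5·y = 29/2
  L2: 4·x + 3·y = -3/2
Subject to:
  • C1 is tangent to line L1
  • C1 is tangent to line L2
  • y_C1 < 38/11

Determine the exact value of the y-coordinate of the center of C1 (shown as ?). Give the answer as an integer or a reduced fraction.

-6

1. [C1‖L1]  y_C1² − 1y_C1 − 42 = 0  ⇒  y_C1 = -6 or 7
2. [C1‖L2]  y_C1² + (11/3)y_C1 − 14 = 0  ⇒  y_C1 = -6 or 7/3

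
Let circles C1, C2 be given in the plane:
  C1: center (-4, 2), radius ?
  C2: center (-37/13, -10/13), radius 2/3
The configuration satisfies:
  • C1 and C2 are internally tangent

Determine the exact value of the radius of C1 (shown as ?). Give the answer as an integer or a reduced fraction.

1. [int C1,C2]  r_C1² − (4/3)r_C1 − 77/9 = 0  ⇒  r_C1 = 11/3 (r>0 drops 1)

11/3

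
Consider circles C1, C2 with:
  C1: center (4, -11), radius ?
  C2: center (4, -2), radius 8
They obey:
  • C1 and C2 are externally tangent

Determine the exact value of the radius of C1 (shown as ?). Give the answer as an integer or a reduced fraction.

1. [ext C1·C2]  r_C1² + 16r_C1 − 17 = 0  ⇒  r_C1 = 1 (r>0 drops 1)

1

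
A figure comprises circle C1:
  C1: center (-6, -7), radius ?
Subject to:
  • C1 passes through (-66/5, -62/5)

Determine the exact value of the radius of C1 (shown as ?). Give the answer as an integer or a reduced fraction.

9

1. [C1∋P]  r_C1² − 81 = 0  ⇒  r_C1 = 9 (r>0 drops 1)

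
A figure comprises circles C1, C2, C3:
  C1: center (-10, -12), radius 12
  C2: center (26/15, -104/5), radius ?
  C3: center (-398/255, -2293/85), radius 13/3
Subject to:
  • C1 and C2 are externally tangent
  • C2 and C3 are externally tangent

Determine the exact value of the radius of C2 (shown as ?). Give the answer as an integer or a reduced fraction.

8/3

1. [ext C1·C2]  r_C2² + 24r_C2 − 640/9 = 0  ⇒  r_C2 = 8/3 (r>0 drops 1)
2. [ext C2·C3]  r_C2² + (26/3)r_C2 − 272/9 = 0  ⇒  r_C2 = 8/3 (r>0 drops 1)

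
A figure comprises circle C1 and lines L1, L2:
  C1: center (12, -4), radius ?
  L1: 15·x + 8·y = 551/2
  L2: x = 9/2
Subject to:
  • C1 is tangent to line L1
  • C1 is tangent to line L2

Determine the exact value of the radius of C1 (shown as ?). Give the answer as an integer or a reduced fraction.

15/2

1. [C1‖L1]  r_C1² − 225/4 = 0  ⇒  r_C1 = 15/2 (r>0 drops 1)
2. [C1‖L2]  r_C1² − 225/4 = 0  ⇒  r_C1 = 15/2 (r>0 drops 1)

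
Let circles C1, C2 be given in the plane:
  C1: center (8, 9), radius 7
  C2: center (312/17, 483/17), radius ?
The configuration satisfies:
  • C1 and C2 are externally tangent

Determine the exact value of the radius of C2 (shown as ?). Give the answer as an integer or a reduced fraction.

15

1. [ext C1·C2]  r_C2² + 14r_C2 − 435 = 0  ⇒  r_C2 = 15 (r>0 drops 1)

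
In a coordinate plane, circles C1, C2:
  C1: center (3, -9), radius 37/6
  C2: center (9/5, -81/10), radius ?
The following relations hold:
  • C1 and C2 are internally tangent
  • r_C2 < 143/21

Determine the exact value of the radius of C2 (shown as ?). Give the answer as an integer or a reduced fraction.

14/3

1. [int C1,C2]  r_C2² − (37/3)r_C2 + 322/9 = 0  ⇒  r_C2 = 14/3 or 23/3
2. given r_C2 < 143/21: keep 14/3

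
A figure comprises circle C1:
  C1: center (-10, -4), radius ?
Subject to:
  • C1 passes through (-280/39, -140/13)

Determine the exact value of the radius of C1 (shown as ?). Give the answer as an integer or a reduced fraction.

22/3

1. [C1∋P]  r_C1² − 484/9 = 0  ⇒  r_C1 = 22/3 (r>0 drops 1)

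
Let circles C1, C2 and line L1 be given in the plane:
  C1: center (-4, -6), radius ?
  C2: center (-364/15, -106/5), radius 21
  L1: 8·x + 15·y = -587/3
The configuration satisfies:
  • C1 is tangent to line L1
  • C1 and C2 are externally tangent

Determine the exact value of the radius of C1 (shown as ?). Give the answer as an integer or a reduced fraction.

13/3

1. [C1‖L1]  r_C1² − 169/9 = 0  ⇒  r_C1 = 13/3 (r>0 drops 1)
2. [ext C1·C2]  r_C1² + 42r_C1 − 1807/9 = 0  ⇒  r_C1 = 13/3 (r>0 drops 1)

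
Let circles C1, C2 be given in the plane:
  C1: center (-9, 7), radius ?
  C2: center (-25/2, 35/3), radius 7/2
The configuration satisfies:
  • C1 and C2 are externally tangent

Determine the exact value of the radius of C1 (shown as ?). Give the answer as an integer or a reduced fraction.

1. [ext C1·C2]  r_C1² + 7r_C1 − 196/9 = 0  ⇒  r_C1 = 7/3 (r>0 drops 1)

7/3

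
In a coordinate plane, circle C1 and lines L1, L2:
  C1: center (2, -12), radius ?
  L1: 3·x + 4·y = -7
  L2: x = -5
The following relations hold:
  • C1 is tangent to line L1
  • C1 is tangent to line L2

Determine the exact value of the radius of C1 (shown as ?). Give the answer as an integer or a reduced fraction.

1. [C1‖L1]  r_C1² − 49 = 0  ⇒  r_C1 = 7 (r>0 drops 1)
2. [C1‖L2]  r_C1² − 49 = 0  ⇒  r_C1 = 7 (r>0 drops 1)

7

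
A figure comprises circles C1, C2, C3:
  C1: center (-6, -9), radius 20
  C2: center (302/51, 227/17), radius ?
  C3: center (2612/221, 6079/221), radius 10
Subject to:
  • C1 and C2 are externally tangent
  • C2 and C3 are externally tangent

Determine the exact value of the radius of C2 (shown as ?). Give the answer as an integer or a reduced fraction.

16/3

1. [ext C1·C2]  r_C2² + 40r_C2 − 2176/9 = 0  ⇒  r_C2 = 16/3 (r>0 drops 1)
2. [ext C2·C3]  r_C2² + 20r_C2 − 1216/9 = 0  ⇒  r_C2 = 16/3 (r>0 drops 1)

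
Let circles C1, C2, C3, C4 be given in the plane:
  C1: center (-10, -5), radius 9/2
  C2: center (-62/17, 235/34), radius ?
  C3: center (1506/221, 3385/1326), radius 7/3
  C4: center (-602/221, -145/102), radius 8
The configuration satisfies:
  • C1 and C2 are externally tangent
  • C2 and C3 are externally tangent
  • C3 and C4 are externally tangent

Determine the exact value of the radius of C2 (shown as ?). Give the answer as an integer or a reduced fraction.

1. [ext C1·C2]  r_C2² + 9r_C2 − 162 = 0  ⇒  r_C2 = 9 (r>0 drops 1)
2. [ext C2·C3]  r_C2² + (14/3)r_C2 − 123 = 0  ⇒  r_C2 = 9 (r>0 drops 1)

9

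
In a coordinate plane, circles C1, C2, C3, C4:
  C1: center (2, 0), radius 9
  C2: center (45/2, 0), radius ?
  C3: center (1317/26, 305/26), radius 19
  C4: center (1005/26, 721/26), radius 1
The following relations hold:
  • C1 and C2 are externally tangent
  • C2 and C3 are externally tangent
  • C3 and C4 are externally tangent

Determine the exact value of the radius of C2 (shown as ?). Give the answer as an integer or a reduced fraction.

23/2

1. [ext C1·C2]  r_C2² + 18r_C2 − 1357/4 = 0  ⇒  r_C2 = 23/2 (r>0 drops 1)
2. [ext C2·C3]  r_C2² + 38r_C2 − 2277/4 = 0  ⇒  r_C2 = 23/2 (r>0 drops 1)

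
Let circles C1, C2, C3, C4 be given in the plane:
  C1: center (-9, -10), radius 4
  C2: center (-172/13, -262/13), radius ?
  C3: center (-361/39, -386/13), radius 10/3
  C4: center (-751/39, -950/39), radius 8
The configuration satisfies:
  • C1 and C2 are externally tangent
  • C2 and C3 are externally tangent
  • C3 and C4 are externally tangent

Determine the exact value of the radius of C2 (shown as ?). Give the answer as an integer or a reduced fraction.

1. [ext C1·C2]  r_C2² + 8r_C2 − 105 = 0  ⇒  r_C2 = 7 (r>0 drops 1)
2. [ext C2·C3]  r_C2² + (20/3)r_C2 − 287/3 = 0  ⇒  r_C2 = 7 (r>0 drops 1)

7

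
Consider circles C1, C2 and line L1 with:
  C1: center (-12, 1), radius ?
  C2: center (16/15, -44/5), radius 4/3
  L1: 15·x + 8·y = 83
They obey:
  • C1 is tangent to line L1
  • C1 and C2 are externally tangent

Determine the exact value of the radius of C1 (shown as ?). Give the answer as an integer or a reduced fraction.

1. [C1‖L1]  r_C1² − 225 = 0  ⇒  r_C1 = 15 (r>0 drops 1)
2. [ext C1·C2]  r_C1² + (8/3)r_C1 − 265 = 0  ⇒  r_C1 = 15 (r>0 drops 1)

15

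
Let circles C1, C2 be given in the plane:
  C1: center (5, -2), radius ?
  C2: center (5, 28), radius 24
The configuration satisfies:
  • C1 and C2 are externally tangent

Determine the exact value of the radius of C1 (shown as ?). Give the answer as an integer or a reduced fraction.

6

1. [ext C1·C2]  r_C1² + 48r_C1 − 324 = 0  ⇒  r_C1 = 6 (r>0 drops 1)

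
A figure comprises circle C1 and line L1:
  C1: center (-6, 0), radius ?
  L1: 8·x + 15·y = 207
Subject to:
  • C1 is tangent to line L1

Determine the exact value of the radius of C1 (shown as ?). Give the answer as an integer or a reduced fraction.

15

1. [C1‖L1]  r_C1² − 225 = 0  ⇒  r_C1 = 15 (r>0 drops 1)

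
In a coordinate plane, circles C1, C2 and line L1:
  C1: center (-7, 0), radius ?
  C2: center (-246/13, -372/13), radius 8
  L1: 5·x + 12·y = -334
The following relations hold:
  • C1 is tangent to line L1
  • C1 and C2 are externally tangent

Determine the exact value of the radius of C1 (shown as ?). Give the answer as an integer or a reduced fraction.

1. [C1‖L1]  r_C1² − 529 = 0  ⇒  r_C1 = 23 (r>0 drops 1)
2. [ext C1·C2]  r_C1² + 16r_C1 − 897 = 0  ⇒  r_C1 = 23 (r>0 drops 1)

23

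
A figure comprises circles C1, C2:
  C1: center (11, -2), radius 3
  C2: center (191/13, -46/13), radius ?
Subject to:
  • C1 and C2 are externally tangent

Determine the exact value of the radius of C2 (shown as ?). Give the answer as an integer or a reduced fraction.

1

1. [ext C1·C2]  r_C2² + 6r_C2 − 7 = 0  ⇒  r_C2 = 1 (r>0 drops 1)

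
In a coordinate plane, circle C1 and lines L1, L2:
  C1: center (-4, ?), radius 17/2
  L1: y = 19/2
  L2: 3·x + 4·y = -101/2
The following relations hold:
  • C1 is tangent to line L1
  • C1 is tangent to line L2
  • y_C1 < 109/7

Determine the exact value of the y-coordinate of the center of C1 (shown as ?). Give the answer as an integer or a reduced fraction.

1

1. [C1‖L1]  y_C1² − 19y_C1 + 18 = 0  ⇒  y_C1 = 1 or 18
2. [C1‖L2]  y_C1² + (77/4)y_C1 − 81/4 = 0  ⇒  y_C1 = -81/4 or 1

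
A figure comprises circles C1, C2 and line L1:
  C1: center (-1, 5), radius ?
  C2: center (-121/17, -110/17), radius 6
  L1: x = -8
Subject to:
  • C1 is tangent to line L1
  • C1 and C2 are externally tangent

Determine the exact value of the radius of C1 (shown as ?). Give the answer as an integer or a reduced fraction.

1. [C1‖L1]  r_C1² − 49 = 0  ⇒  r_C1 = 7 (r>0 drops 1)
2. [ext C1·C2]  r_C1² + 12r_C1 − 133 = 0  ⇒  r_C1 = 7 (r>0 drops 1)

7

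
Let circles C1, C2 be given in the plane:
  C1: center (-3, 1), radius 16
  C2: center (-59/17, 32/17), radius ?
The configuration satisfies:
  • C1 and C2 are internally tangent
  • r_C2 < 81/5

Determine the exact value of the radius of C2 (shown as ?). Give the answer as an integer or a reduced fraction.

15

1. [int C1,C2]  r_C2² − 32r_C2 + 255 = 0  ⇒  r_C2 = 15 or 17
2. given r_C2 < 81/5: keep 15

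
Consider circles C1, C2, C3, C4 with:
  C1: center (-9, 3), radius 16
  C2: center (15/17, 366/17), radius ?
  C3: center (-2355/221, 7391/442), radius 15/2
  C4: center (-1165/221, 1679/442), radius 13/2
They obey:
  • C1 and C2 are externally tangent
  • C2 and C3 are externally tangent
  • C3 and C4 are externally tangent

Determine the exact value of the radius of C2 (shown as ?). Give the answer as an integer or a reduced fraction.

5

1. [ext C1·C2]  r_C2² + 32r_C2 − 185 = 0  ⇒  r_C2 = 5 (r>0 drops 1)
2. [ext C2·C3]  r_C2² + 15r_C2 − 100 = 0  ⇒  r_C2 = 5 (r>0 drops 1)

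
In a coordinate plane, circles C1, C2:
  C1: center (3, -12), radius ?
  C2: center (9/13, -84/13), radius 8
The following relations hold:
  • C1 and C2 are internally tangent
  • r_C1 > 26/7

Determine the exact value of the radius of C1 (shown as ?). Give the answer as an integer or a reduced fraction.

1. [int C1,C2]  r_C1² − 16r_C1 + 28 = 0  ⇒  r_C1 = 2 or 14
2. given r_C1 > 26/7: keep 14

14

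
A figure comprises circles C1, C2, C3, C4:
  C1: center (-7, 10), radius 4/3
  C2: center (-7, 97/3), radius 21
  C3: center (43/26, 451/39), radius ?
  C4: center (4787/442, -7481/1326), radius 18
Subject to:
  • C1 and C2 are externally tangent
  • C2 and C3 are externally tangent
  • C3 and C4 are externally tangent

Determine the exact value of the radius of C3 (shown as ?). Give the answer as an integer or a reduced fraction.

3/2

1. [ext C2·C3]  r_C3² + 42r_C3 − 261/4 = 0  ⇒  r_C3 = 3/2 (r>0 drops 1)
2. [ext C3·C4]  r_C3² + 36r_C3 − 225/4 = 0  ⇒  r_C3 = 3/2 (r>0 drops 1)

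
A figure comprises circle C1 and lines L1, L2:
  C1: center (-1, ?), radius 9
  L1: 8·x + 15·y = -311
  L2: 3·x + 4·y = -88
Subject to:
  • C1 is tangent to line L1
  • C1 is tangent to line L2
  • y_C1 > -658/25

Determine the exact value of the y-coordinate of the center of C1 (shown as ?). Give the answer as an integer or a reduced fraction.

1. [C1‖L1]  y_C1² + (202/5)y_C1 + 304 = 0  ⇒  y_C1 = -152/5 or -10
2. [C1‖L2]  y_C1² + (85/2)y_C1 + 325 = 0  ⇒  y_C1 = -65/2 or -10

-10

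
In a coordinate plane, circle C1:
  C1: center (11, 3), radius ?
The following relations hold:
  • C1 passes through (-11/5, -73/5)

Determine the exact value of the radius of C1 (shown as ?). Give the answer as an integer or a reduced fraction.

22

1. [C1∋P]  r_C1² − 484 = 0  ⇒  r_C1 = 22 (r>0 drops 1)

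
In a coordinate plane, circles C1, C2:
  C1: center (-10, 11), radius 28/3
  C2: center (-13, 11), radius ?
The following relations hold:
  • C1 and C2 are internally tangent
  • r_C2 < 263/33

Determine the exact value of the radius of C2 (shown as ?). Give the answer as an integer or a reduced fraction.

19/3

1. [int C1,C2]  r_C2² − (56/3)r_C2 + 703/9 = 0  ⇒  r_C2 = 19/3 or 37/3
2. given r_C2 < 263/33: keep 19/3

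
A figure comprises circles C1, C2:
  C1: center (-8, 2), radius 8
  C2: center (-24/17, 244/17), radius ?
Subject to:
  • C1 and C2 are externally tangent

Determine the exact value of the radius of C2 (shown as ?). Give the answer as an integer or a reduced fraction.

6

1. [ext C1·C2]  r_C2² + 16r_C2 − 132 = 0  ⇒  r_C2 = 6 (r>0 drops 1)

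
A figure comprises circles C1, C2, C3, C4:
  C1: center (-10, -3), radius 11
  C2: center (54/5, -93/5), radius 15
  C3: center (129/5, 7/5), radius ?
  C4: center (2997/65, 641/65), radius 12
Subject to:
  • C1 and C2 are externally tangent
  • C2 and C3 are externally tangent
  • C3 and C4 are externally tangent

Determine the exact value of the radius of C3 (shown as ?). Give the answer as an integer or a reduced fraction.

1. [ext C2·C3]  r_C3² + 30r_C3 − 400 = 0  ⇒  r_C3 = 10 (r>0 drops 1)
2. [ext C3·C4]  r_C3² + 24r_C3 − 340 = 0  ⇒  r_C3 = 10 (r>0 drops 1)

10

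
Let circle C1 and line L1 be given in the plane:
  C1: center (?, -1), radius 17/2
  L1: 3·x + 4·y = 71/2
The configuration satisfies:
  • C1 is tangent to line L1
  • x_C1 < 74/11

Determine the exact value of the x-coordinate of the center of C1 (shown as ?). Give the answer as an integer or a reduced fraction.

-1

1. [C1‖L1]  x_C1² − (79/3)x_C1 − 82/3 = 0  ⇒  x_C1 = -1 or 82/3
2. given x_C1 < 74/11: keep -1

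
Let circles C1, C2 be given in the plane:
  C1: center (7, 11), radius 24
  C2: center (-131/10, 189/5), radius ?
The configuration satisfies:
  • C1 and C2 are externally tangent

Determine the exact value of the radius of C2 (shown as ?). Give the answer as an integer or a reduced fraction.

19/2

1. [ext C1·C2]  r_C2² + 48r_C2 − 2185/4 = 0  ⇒  r_C2 = 19/2 (r>0 drops 1)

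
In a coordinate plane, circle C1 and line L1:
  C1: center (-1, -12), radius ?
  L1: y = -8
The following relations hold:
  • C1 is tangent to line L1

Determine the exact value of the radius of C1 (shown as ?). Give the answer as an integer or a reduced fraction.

1. [C1‖L1]  r_C1² − 16 = 0  ⇒  r_C1 = 4 (r>0 drops 1)

4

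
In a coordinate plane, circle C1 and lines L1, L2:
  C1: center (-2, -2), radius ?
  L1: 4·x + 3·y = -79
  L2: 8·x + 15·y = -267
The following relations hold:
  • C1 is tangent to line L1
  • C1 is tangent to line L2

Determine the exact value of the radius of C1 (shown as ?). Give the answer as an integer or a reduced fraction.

13

1. [C1‖L1]  r_C1² − 169 = 0  ⇒  r_C1 = 13 (r>0 drops 1)
2. [C1‖L2]  r_C1² − 169 = 0  ⇒  r_C1 = 13 (r>0 drops 1)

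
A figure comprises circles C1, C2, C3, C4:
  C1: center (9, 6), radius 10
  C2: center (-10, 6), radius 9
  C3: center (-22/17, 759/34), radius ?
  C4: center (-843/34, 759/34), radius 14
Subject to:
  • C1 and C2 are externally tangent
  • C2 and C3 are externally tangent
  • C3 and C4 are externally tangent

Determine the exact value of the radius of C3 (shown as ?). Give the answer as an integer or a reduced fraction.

1. [ext C2·C3]  r_C3² + 18r_C3 − 1045/4 = 0  ⇒  r_C3 = 19/2 (r>0 drops 1)
2. [ext C3·C4]  r_C3² + 28r_C3 − 1425/4 = 0  ⇒  r_C3 = 19/2 (r>0 drops 1)

19/2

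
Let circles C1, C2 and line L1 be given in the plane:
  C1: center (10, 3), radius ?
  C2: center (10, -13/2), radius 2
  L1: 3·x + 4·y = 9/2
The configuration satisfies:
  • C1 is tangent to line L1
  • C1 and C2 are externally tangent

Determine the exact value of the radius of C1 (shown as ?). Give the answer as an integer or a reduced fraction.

1. [C1‖L1]  r_C1² − 225/4 = 0  ⇒  r_C1 = 15/2 (r>0 drops 1)
2. [ext C1·C2]  r_C1² + 4r_C1 − 345/4 = 0  ⇒  r_C1 = 15/2 (r>0 drops 1)

15/2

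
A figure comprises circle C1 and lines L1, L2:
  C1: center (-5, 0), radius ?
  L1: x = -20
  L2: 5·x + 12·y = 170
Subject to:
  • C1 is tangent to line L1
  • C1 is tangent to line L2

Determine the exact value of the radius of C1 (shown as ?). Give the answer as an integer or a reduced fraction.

1. [C1‖L1]  r_C1² − 225 = 0  ⇒  r_C1 = 15 (r>0 drops 1)
2. [C1‖L2]  r_C1² − 225 = 0  ⇒  r_C1 = 15 (r>0 drops 1)

15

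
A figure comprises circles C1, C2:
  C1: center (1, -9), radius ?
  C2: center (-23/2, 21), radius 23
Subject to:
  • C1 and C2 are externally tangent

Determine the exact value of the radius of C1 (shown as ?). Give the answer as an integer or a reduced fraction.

19/2

1. [ext C1·C2]  r_C1² + 46r_C1 − 2109/4 = 0  ⇒  r_C1 = 19/2 (r>0 drops 1)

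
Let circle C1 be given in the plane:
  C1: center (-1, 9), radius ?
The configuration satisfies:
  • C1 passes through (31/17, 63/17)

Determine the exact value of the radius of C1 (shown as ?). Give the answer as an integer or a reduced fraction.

6

1. [C1∋P]  r_C1² − 36 = 0  ⇒  r_C1 = 6 (r>0 drops 1)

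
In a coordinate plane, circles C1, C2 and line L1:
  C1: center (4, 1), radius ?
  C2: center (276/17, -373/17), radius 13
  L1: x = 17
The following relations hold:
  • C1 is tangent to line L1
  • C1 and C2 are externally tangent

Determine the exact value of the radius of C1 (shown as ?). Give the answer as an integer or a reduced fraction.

13

1. [C1‖L1]  r_C1² − 169 = 0  ⇒  r_C1 = 13 (r>0 drops 1)
2. [ext C1·C2]  r_C1² + 26r_C1 − 507 = 0  ⇒  r_C1 = 13 (r>0 drops 1)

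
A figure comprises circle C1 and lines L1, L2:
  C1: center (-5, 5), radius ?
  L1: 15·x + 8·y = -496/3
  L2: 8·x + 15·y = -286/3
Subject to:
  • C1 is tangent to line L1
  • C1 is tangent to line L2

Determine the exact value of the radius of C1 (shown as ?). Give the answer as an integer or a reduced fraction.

23/3

1. [C1‖L1]  r_C1² − 529/9 = 0  ⇒  r_C1 = 23/3 (r>0 drops 1)
2. [C1‖L2]  r_C1² − 529/9 = 0  ⇒  r_C1 = 23/3 (r>0 drops 1)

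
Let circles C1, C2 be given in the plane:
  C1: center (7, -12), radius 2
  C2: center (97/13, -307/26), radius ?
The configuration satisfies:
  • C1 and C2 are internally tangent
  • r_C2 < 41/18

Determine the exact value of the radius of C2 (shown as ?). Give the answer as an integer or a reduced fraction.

1. [int C1,C2]  r_C2² − 4r_C2 + 15/4 = 0  ⇒  r_C2 = 3/2 or 5/2
2. given r_C2 < 41/18: keep 3/2

3/2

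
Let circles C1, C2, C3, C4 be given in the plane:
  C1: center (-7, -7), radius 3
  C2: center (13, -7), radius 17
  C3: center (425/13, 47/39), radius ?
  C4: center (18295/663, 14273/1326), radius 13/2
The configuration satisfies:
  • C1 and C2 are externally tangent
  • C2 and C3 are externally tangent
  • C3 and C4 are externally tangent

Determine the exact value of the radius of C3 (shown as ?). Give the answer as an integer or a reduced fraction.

1. [ext C2·C3]  r_C3² + 34r_C3 − 1495/9 = 0  ⇒  r_C3 = 13/3 (r>0 drops 1)
2. [ext C3·C4]  r_C3² + 13r_C3 − 676/9 = 0  ⇒  r_C3 = 13/3 (r>0 drops 1)

13/3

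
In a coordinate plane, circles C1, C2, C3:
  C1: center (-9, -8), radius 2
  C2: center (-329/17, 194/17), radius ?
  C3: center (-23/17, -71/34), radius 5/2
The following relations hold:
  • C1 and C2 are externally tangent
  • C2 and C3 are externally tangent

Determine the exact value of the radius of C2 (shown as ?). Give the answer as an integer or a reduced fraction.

1. [ext C1·C2]  r_C2² + 4r_C2 − 480 = 0  ⇒  r_C2 = 20 (r>0 drops 1)
2. [ext C2·C3]  r_C2² + 5r_C2 − 500 = 0  ⇒  r_C2 = 20 (r>0 drops 1)

20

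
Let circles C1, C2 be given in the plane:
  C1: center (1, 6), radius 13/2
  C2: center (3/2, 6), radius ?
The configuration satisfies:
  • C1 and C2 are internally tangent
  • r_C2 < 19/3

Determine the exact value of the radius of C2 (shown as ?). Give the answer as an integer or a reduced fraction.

1. [int C1,C2]  r_C2² − 13r_C2 + 42 = 0  ⇒  r_C2 = 6 or 7
2. given r_C2 < 19/3: keep 6

6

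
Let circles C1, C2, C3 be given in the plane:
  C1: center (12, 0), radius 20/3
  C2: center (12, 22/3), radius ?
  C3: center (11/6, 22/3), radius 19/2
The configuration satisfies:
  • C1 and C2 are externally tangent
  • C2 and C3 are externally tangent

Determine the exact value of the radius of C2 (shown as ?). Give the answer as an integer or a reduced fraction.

2/3

1. [ext C1·C2]  r_C2² + (40/3)r_C2 − 28/3 = 0  ⇒  r_C2 = 2/3 (r>0 drops 1)
2. [ext C2·C3]  r_C2² + 19r_C2 − 118/9 = 0  ⇒  r_C2 = 2/3 (r>0 drops 1)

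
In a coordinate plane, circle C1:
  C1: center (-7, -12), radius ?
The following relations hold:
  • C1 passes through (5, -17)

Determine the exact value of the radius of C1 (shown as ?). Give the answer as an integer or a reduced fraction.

13

1. [C1∋P]  r_C1² − 169 = 0  ⇒  r_C1 = 13 (r>0 drops 1)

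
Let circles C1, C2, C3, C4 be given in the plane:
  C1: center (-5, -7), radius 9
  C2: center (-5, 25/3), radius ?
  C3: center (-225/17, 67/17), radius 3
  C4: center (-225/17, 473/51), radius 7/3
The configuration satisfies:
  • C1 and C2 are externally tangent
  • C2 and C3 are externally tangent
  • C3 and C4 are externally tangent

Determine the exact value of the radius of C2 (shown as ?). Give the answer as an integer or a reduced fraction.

19/3

1. [ext C1·C2]  r_C2² + 18r_C2 − 1387/9 = 0  ⇒  r_C2 = 19/3 (r>0 drops 1)
2. [ext C2·C3]  r_C2² + 6r_C2 − 703/9 = 0  ⇒  r_C2 = 19/3 (r>0 drops 1)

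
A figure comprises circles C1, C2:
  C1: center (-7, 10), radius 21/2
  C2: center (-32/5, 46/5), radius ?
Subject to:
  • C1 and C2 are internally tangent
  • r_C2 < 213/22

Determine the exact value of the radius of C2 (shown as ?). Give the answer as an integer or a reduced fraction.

19/2

1. [int C1,C2]  r_C2² − 21r_C2 + 437/4 = 0  ⇒  r_C2 = 19/2 or 23/2
2. given r_C2 < 213/22: keep 19/2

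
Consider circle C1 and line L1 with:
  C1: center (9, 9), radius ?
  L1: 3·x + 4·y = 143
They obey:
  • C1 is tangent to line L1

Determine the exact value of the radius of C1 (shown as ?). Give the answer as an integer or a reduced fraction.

16

1. [C1‖L1]  r_C1² − 256 = 0  ⇒  r_C1 = 16 (r>0 drops 1)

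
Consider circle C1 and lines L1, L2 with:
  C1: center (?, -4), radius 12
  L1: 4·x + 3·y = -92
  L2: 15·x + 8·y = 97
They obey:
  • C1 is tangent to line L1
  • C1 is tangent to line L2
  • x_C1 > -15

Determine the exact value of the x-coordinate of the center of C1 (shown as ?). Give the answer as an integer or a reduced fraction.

1. [C1‖L1]  x_C1² + 40x_C1 + 175 = 0  ⇒  x_C1 = -35 or -5
2. [C1‖L2]  x_C1² − (86/5)x_C1 − 111 = 0  ⇒  x_C1 = -5 or 111/5

-5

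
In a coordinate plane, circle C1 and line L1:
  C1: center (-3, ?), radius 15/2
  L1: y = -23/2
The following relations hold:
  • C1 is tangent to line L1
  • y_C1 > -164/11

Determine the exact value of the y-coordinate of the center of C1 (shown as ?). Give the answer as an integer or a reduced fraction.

1. [C1‖L1]  y_C1² + 23y_C1 + 76 = 0  ⇒  y_C1 = -19 or -4
2. given y_C1 > -164/11: keep -4

-4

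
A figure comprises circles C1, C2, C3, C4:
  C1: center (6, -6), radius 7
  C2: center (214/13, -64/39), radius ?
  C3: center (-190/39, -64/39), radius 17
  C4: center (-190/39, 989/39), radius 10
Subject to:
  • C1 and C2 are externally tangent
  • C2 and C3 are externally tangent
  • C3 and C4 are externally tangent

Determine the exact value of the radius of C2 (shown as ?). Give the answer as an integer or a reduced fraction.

13/3

1. [ext C1·C2]  r_C2² + 14r_C2 − 715/9 = 0  ⇒  r_C2 = 13/3 (r>0 drops 1)
2. [ext C2·C3]  r_C2² + 34r_C2 − 1495/9 = 0  ⇒  r_C2 = 13/3 (r>0 drops 1)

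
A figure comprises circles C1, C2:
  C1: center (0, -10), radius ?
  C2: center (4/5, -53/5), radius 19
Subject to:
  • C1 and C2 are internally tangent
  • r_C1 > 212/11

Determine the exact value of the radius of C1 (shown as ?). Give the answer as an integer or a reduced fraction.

1. [int C1,C2]  r_C1² − 38r_C1 + 360 = 0  ⇒  r_C1 = 18 or 20
2. given r_C1 > 212/11: keep 20

20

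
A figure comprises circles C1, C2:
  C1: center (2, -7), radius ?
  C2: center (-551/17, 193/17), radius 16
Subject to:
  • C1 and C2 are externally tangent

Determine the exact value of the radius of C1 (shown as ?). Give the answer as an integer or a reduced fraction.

23

1. [ext C1·C2]  r_C1² + 32r_C1 − 1265 = 0  ⇒  r_C1 = 23 (r>0 drops 1)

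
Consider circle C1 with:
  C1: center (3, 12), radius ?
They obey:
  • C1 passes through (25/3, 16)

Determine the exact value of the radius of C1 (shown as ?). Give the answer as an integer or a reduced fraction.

20/3

1. [C1∋P]  r_C1² − 400/9 = 0  ⇒  r_C1 = 20/3 (r>0 drops 1)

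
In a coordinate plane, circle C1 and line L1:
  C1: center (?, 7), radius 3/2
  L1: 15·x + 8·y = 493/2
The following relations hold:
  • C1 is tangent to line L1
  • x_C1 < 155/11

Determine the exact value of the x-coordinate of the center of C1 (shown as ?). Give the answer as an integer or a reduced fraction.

11

1. [C1‖L1]  x_C1² − (127/5)x_C1 + 792/5 = 0  ⇒  x_C1 = 11 or 72/5
2. given x_C1 < 155/11: keep 11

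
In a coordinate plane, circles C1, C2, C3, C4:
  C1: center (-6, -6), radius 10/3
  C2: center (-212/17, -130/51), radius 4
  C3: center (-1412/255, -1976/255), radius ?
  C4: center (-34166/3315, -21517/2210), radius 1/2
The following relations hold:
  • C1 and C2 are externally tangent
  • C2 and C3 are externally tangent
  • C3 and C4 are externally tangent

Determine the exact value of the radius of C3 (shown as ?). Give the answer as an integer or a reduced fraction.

1. [ext C2·C3]  r_C3² + 8r_C3 − 532/9 = 0  ⇒  r_C3 = 14/3 (r>0 drops 1)
2. [ext C3·C4]  r_C3² + 1r_C3 − 238/9 = 0  ⇒  r_C3 = 14/3 (r>0 drops 1)

14/3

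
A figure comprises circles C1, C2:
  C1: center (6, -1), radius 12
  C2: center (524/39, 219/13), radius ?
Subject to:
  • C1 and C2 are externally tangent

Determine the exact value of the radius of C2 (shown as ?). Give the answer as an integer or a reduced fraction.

22/3

1. [ext C1·C2]  r_C2² + 24r_C2 − 2068/9 = 0  ⇒  r_C2 = 22/3 (r>0 drops 1)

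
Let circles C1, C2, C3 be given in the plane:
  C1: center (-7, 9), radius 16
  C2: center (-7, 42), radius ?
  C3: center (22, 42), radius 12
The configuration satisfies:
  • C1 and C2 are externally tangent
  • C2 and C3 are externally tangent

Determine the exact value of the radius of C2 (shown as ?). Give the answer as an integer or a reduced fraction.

17

1. [ext C1·C2]  r_C2² + 32r_C2 − 833 = 0  ⇒  r_C2 = 17 (r>0 drops 1)
2. [ext C2·C3]  r_C2² + 24r_C2 − 697 = 0  ⇒  r_C2 = 17 (r>0 drops 1)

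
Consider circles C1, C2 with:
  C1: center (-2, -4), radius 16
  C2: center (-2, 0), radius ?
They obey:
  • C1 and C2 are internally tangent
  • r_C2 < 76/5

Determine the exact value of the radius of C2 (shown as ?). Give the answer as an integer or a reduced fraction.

12

1. [int C1,C2]  r_C2² − 32r_C2 + 240 = 0  ⇒  r_C2 = 12 or 20
2. given r_C2 < 76/5: keep 12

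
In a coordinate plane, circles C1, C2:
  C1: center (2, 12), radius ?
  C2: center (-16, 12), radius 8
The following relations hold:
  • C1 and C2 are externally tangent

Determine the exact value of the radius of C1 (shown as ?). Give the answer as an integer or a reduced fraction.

10

1. [ext C1·C2]  r_C1² + 16r_C1 − 260 = 0  ⇒  r_C1 = 10 (r>0 drops 1)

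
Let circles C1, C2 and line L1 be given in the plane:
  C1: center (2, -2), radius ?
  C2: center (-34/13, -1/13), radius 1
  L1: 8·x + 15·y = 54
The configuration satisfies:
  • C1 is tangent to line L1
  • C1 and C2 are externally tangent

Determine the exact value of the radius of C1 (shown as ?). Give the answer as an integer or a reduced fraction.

4

1. [C1‖L1]  r_C1² − 16 = 0  ⇒  r_C1 = 4 (r>0 drops 1)
2. [ext C1·C2]  r_C1² + 2r_C1 − 24 = 0  ⇒  r_C1 = 4 (r>0 drops 1)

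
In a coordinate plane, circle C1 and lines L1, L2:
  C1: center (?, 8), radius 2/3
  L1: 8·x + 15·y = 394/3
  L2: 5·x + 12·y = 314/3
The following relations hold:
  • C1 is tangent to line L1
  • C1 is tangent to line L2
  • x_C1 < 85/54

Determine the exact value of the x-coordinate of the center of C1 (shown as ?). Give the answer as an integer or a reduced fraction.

0

1. [C1‖L1]  x_C1² − (17/6)x_C1 = 0  ⇒  x_C1 = 0 or 17/6
2. [C1‖L2]  x_C1² − (52/15)x_C1 = 0  ⇒  x_C1 = 0 or 52/15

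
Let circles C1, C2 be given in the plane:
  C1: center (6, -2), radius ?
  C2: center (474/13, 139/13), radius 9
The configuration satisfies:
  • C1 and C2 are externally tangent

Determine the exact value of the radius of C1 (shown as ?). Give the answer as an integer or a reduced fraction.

24

1. [ext C1·C2]  r_C1² + 18r_C1 − 1008 = 0  ⇒  r_C1 = 24 (r>0 drops 1)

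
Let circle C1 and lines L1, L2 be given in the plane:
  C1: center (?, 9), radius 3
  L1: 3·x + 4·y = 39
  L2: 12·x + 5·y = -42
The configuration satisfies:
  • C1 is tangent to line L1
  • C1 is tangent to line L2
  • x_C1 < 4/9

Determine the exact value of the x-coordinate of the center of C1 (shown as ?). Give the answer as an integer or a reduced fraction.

-4

1. [C1‖L1]  x_C1² − 2x_C1 − 24 = 0  ⇒  x_C1 = -4 or 6
2. [C1‖L2]  x_C1² + (29/2)x_C1 + 42 = 0  ⇒  x_C1 = -21/2 or -4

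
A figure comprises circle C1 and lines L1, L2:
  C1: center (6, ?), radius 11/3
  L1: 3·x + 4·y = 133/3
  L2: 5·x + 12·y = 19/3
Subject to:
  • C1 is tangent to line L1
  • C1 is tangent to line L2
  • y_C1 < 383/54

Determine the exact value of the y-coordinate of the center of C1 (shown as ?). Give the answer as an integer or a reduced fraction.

2

1. [C1‖L1]  y_C1² − (79/6)y_C1 + 67/3 = 0  ⇒  y_C1 = 2 or 67/6
2. [C1‖L2]  y_C1² + (71/18)y_C1 − 107/9 = 0  ⇒  y_C1 = -107/18 or 2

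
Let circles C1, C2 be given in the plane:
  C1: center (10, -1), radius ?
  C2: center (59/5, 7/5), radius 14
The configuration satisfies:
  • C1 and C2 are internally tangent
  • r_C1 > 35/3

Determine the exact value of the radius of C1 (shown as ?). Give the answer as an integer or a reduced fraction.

17

1. [int C1,C2]  r_C1² − 28r_C1 + 187 = 0  ⇒  r_C1 = 11 or 17
2. given r_C1 > 35/3: keep 17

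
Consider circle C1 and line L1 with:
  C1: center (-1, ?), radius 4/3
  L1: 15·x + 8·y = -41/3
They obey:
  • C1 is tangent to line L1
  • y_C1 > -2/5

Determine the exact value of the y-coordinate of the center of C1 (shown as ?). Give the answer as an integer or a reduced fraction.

3

1. [C1‖L1]  y_C1² − (1/3)y_C1 − 8 = 0  ⇒  y_C1 = -8/3 or 3
2. given y_C1 > -2/5: keep 3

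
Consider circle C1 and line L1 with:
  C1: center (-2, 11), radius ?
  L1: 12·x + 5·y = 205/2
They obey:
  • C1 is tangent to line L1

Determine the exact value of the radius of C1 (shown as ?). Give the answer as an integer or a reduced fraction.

1. [C1‖L1]  r_C1² − 121/4 = 0  ⇒  r_C1 = 11/2 (r>0 drops 1)

11/2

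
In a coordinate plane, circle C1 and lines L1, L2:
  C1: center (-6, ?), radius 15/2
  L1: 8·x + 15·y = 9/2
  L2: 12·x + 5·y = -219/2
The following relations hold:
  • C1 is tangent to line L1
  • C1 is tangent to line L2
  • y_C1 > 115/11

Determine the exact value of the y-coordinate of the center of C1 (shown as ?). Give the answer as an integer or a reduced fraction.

12

1. [C1‖L1]  y_C1² − 7y_C1 − 60 = 0  ⇒  y_C1 = -5 or 12
2. [C1‖L2]  y_C1² + 15y_C1 − 324 = 0  ⇒  y_C1 = -27 or 12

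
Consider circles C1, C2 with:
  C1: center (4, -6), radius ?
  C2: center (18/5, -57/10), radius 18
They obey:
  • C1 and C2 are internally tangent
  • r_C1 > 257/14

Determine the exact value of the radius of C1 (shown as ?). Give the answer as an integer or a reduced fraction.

1. [int C1,C2]  r_C1² − 36r_C1 + 1295/4 = 0  ⇒  r_C1 = 35/2 or 37/2
2. given r_C1 > 257/14: keep 37/2

37/2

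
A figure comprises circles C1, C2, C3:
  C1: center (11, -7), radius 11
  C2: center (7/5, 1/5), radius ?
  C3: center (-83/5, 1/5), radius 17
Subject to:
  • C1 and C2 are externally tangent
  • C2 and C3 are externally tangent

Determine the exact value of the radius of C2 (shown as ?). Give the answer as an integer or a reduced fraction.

1. [ext C1·C2]  r_C2² + 22r_C2 − 23 = 0  ⇒  r_C2 = 1 (r>0 drops 1)
2. [ext C2·C3]  r_C2² + 34r_C2 − 35 = 0  ⇒  r_C2 = 1 (r>0 drops 1)

1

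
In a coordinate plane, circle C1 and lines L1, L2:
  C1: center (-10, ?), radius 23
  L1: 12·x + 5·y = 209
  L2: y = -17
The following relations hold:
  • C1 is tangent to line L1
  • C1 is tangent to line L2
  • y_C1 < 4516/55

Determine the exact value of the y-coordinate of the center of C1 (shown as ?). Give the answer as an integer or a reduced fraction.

1. [C1‖L1]  y_C1² − (658/5)y_C1 + 3768/5 = 0  ⇒  y_C1 = 6 or 628/5
2. [C1‖L2]  y_C1² + 34y_C1 − 240 = 0  ⇒  y_C1 = -40 or 6

6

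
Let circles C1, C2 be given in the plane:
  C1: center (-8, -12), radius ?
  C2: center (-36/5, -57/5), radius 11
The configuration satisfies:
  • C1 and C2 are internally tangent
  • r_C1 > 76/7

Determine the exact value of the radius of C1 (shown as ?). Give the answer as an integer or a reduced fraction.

12

1. [int C1,C2]  r_C1² − 22r_C1 + 120 = 0  ⇒  r_C1 = 10 or 12
2. given r_C1 > 76/7: keep 12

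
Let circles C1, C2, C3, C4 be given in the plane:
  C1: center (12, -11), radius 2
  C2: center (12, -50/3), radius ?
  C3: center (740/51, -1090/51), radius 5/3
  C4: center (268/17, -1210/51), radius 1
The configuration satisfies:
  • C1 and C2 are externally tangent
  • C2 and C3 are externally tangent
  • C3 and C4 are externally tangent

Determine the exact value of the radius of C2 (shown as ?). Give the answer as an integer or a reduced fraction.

1. [ext C1·C2]  r_C2² + 4r_C2 − 253/9 = 0  ⇒  r_C2 = 11/3 (r>0 drops 1)
2. [ext C2·C3]  r_C2² + (10/3)r_C2 − 77/3 = 0  ⇒  r_C2 = 11/3 (r>0 drops 1)

11/3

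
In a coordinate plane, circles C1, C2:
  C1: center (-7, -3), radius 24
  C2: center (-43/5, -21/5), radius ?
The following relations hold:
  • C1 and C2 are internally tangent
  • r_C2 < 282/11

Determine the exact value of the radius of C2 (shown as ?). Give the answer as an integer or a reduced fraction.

1. [int C1,C2]  r_C2² − 48r_C2 + 572 = 0  ⇒  r_C2 = 22 or 26
2. given r_C2 < 282/11: keep 22

22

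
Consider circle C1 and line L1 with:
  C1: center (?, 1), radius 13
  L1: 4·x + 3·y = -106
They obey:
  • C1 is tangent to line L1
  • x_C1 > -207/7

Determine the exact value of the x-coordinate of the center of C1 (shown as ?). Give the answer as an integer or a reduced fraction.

1. [C1‖L1]  x_C1² + (109/2)x_C1 + 957/2 = 0  ⇒  x_C1 = -87/2 or -11
2. given x_C1 > -207/7: keep -11

-11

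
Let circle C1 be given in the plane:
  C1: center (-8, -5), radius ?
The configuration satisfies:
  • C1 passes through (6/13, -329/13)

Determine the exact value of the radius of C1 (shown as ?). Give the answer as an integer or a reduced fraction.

1. [C1∋P]  r_C1² − 484 = 0  ⇒  r_C1 = 22 (r>0 drops 1)

22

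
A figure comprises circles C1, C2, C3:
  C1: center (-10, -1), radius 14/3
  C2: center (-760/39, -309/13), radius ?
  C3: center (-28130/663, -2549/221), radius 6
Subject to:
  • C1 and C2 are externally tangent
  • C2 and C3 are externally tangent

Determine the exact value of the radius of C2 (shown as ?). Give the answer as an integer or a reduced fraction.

1. [ext C1·C2]  r_C2² + (28/3)r_C2 − 1760/3 = 0  ⇒  r_C2 = 20 (r>0 drops 1)
2. [ext C2·C3]  r_C2² + 12r_C2 − 640 = 0  ⇒  r_C2 = 20 (r>0 drops 1)

20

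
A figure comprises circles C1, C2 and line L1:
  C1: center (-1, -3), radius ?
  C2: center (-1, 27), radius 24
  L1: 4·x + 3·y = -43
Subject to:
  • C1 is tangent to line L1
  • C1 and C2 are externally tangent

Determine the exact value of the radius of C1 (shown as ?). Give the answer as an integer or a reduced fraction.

1. [C1‖L1]  r_C1² − 36 = 0  ⇒  r_C1 = 6 (r>0 drops 1)
2. [ext C1·C2]  r_C1² + 48r_C1 − 324 = 0  ⇒  r_C1 = 6 (r>0 drops 1)

6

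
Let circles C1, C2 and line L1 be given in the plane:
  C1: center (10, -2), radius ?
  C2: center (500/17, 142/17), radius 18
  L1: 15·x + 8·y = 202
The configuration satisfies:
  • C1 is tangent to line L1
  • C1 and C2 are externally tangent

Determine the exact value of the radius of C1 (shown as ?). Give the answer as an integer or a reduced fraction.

4

1. [C1‖L1]  r_C1² − 16 = 0  ⇒  r_C1 = 4 (r>0 drops 1)
2. [ext C1·C2]  r_C1² + 36r_C1 − 160 = 0  ⇒  r_C1 = 4 (r>0 drops 1)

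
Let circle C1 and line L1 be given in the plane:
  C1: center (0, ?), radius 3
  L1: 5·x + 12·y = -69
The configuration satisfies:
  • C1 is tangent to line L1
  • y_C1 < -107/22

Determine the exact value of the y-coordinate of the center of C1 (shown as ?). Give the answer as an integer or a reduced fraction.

1. [C1‖L1]  y_C1² + (23/2)y_C1 + 45/2 = 0  ⇒  y_C1 = -9 or -5/2
2. given y_C1 < -107/22: keep -9

-9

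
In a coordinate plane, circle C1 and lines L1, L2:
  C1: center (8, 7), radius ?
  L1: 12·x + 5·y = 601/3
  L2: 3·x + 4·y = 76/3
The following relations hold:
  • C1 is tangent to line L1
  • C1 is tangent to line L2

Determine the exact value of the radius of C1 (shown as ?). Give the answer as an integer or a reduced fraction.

1. [C1‖L1]  r_C1² − 256/9 = 0  ⇒  r_C1 = 16/3 (r>0 drops 1)
2. [C1‖L2]  r_C1² − 256/9 = 0  ⇒  r_C1 = 16/3 (r>0 drops 1)

16/3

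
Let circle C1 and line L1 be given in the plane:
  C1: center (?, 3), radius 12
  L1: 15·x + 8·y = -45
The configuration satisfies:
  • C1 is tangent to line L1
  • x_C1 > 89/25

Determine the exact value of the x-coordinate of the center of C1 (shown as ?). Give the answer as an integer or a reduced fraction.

1. [C1‖L1]  x_C1² + (46/5)x_C1 − 819/5 = 0  ⇒  x_C1 = -91/5 or 9
2. given x_C1 > 89/25: keep 9

9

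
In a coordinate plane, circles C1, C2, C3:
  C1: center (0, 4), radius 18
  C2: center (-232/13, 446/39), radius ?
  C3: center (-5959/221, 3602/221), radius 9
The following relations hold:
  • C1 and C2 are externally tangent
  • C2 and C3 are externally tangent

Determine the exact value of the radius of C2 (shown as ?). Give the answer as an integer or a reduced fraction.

1. [ext C1·C2]  r_C2² + 36r_C2 − 448/9 = 0  ⇒  r_C2 = 4/3 (r>0 drops 1)
2. [ext C2·C3]  r_C2² + 18r_C2 − 232/9 = 0  ⇒  r_C2 = 4/3 (r>0 drops 1)

4/3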